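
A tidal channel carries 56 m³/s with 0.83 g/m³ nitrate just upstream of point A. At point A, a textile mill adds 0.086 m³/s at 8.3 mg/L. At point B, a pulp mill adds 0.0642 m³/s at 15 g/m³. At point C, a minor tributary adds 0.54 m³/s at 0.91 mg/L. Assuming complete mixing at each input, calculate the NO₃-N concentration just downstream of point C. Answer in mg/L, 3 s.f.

After input A: C = (56·0.83 + 0.086·8.3) / 56.09 = 0.8415 mg/L.
After input B: C = (56.09·0.8415 + 0.0642·15) / 56.15 = 0.8576 mg/L.
After input C: C = (56.15·0.8576 + 0.54·0.91) / 56.69 = 0.8581 mg/L.

0.858 mg/L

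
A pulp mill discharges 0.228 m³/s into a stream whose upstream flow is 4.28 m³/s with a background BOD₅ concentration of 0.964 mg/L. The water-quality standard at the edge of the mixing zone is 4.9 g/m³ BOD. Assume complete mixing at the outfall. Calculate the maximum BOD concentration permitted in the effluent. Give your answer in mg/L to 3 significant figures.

Mass balance: 4.9·4.508 = 0.228·Cₑ + 4.28·0.964.
Cₑ = (22.09 − 4.126) / 0.228 = 78.79 mg/L.

78.8 mg/L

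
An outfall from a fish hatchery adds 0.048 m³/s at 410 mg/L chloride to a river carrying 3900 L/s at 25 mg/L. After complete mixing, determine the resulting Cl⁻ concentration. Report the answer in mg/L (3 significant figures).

29.7 mg/L

3900 L/s = 3.9 m³/s.
By mass balance at complete mixing, C = (0.048·410 + 3.9·25) / (0.048 + 3.9) = 117.2/3.948 = 29.68 mg/L.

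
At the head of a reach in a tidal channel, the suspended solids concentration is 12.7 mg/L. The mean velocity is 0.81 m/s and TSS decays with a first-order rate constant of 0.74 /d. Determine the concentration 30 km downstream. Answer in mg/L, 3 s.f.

Travel time t = 30 km / 0.81 m/s = 3e+04/0.81 = 3.704e+04 s = 0.4287 d.
First-order decay: C = 12.7·exp(−0.74·0.4287) = 12.7·0.7282 = 9.248 mg/L.

9.25 mg/L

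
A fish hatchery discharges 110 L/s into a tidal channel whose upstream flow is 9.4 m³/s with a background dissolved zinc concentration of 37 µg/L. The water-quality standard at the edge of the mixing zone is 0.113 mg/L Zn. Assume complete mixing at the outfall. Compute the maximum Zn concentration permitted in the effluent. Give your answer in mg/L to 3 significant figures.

6.61 mg/L

110 L/s = 0.11 m³/s.
37 µg/L = 0.037 mg/L.
Mass balance: 0.113·9.51 = 0.11·Cₑ + 9.4·0.037.
Cₑ = (1.075 − 0.3478) / 0.11 = 6.608 mg/L.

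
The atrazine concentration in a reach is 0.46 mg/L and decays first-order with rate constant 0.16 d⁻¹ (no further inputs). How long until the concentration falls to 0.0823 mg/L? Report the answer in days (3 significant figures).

10.8 d

t = ln(C₀/C)/k = ln(0.46/0.0823)/0.16 = 1.721/0.16 = 10.76 d.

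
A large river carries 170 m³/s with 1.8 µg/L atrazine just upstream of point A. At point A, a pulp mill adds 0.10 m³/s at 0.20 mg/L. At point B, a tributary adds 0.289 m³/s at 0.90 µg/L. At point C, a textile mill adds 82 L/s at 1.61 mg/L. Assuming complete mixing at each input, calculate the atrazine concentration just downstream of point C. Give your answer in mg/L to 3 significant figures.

1.8 µg/L = 0.0018 mg/L.
After input A: C = (170·0.0018 + 0.1·0.2) / 170.1 = 0.001917 mg/L.
0.90 µg/L = 0.0009 mg/L.
After input B: C = (170.1·0.001917 + 0.289·0.0009) / 170.4 = 0.001915 mg/L.
82 L/s = 0.082 m³/s.
After input C: C = (170.4·0.001915 + 0.082·1.61) / 170.5 = 0.002688 mg/L.

0.00269 mg/L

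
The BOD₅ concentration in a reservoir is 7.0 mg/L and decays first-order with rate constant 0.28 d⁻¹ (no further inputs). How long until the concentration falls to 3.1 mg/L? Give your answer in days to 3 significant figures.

t = ln(C₀/C)/k = ln(7.0/3.1)/0.28 = 0.8145/0.28 = 2.909 d.

2.91 d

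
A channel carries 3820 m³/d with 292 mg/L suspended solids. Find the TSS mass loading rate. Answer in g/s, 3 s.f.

12.9 g/s

3820 m³/d = 0.04421 m³/s.
Mass flux = Q·C = 0.04421 m³/s × 292 g/m³ = 12.91 g/s.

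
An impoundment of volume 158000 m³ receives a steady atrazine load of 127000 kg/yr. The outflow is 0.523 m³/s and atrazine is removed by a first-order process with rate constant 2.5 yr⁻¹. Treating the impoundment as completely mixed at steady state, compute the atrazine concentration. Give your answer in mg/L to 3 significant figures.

Outflow Q = 0.523 m³/s × 3.156e+07 s/yr = 1.65e+07 m³/yr.
Steady-state CSTR mass balance: W = Q·C + k·V·C, so C = W/(Q + kV).
Q + kV = 1.65e+07 + 2.5·158000 = 1.69e+07 m³/yr.
C = 127000/1.69e+07 = 0.007515 kg/m³ = 7.515 mg/L.

7.51 mg/L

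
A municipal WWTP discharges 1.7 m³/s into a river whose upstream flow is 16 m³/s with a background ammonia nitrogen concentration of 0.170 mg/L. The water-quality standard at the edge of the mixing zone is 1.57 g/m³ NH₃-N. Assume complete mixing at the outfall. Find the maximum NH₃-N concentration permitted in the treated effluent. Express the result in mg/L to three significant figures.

14.7 mg/L

Mass balance: 1.57·17.7 = 1.7·Cₑ + 16·0.17.
Cₑ = (27.79 − 2.72) / 1.7 = 14.75 mg/L.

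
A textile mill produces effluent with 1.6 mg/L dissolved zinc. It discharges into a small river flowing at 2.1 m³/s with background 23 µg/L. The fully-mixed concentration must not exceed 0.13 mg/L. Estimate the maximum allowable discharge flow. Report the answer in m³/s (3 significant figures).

0.153 m³/s

23 µg/L = 0.023 mg/L.
Mass balance at complete mixing: C_std·(Q_w + Q_r) = Q_w·C_e + Q_r·C_b.
Rearranging, Q_w = Q_r·(C_std − C_b)/(C_e − C_std) = 2.1·(0.13 − 0.023) / (1.6 − 0.13) = 0.1529 m³/s.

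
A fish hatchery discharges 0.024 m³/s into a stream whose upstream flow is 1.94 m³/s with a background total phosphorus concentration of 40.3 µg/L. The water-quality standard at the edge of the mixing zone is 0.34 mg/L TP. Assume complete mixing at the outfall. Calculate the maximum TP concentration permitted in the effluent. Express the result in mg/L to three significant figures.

40.3 µg/L = 0.0403 mg/L.
Mass balance: 0.34·1.964 = 0.024·Cₑ + 1.94·0.0403.
Cₑ = (0.6678 − 0.07818) / 0.024 = 24.57 mg/L.

24.6 mg/L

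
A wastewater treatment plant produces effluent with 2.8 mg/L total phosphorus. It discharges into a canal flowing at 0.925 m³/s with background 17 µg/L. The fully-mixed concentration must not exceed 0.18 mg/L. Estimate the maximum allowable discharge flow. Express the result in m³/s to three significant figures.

0.0575 m³/s

17 µg/L = 0.017 mg/L.
Mass balance at complete mixing: C_std·(Q_w + Q_r) = Q_w·C_e + Q_r·C_b.
Rearranging, Q_w = Q_r·(C_std − C_b)/(C_e − C_std) = 0.925·(0.18 − 0.017) / (2.8 − 0.18) = 0.05755 m³/s.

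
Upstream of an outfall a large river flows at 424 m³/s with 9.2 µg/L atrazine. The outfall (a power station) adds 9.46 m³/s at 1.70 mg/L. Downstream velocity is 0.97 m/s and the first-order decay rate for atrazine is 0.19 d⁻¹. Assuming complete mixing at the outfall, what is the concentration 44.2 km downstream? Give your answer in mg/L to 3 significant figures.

9.2 µg/L = 0.0092 mg/L.
After complete mixing, C₀ = (9.46·1.7 + 424·0.0092) / 433.5 = 0.0461 mg/L.
Travel time t = 4.42e+04 m / 0.97 m/s = 4.557e+04 s = 0.5274 d.
C = 0.0461·exp(−0.19·0.5274) = 0.0461·0.9047 = 0.04171 mg/L.

0.0417 mg/L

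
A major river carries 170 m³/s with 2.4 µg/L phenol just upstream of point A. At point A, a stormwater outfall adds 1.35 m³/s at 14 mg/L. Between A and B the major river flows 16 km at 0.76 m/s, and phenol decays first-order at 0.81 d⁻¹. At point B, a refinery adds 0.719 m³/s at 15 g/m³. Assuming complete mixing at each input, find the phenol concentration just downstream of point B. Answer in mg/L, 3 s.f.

2.4 µg/L = 0.0024 mg/L.
After input A: C = (170·0.0024 + 1.35·14) / 171.3 = 0.1127 mg/L.
Over the 16 km reach to input B (t = 2.105e+04 s = 0.2437 d), decay gives C = 0.1127·exp(−0.81·0.2437) = 0.0925 mg/L.
After input B: C = (171.3·0.0925 + 0.719·15) / 172.1 = 0.1548 mg/L.

0.155 mg/L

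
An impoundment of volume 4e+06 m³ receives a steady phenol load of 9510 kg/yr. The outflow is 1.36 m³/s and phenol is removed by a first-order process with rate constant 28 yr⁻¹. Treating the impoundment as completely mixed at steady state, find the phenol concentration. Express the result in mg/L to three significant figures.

0.0614 mg/L

Outflow Q = 1.36 m³/s × 3.156e+07 s/yr = 4.292e+07 m³/yr.
Steady-state CSTR mass balance: W = Q·C + k·V·C, so C = W/(Q + kV).
Q + kV = 4.292e+07 + 28·4e+06 = 1.549e+08 m³/yr.
C = 9510/1.549e+08 = 6.139e-05 kg/m³ = 0.06139 mg/L.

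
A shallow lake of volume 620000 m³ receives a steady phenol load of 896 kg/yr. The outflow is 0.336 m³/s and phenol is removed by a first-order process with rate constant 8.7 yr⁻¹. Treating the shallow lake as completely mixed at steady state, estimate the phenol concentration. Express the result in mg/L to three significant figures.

0.0560 mg/L

Outflow Q = 0.336 m³/s × 3.156e+07 s/yr = 1.06e+07 m³/yr.
Steady-state CSTR mass balance: W = Q·C + k·V·C, so C = W/(Q + kV).
Q + kV = 1.06e+07 + 8.7·620000 = 1.6e+07 m³/yr.
C = 896/1.6e+07 = 5.601e-05 kg/m³ = 0.05601 mg/L.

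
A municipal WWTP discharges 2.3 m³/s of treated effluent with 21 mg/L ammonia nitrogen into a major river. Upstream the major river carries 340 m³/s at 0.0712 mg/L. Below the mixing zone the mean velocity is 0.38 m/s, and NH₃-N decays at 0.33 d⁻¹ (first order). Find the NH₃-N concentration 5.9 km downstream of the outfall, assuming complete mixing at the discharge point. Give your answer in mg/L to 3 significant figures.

After complete mixing, C₀ = (2.3·21 + 340·0.0712) / 342.3 = 0.2118 mg/L.
Travel time t = 5900 m / 0.38 m/s = 1.553e+04 s = 0.1797 d.
C = 0.2118·exp(−0.33·0.1797) = 0.2118·0.9424 = 0.1996 mg/L.

0.200 mg/L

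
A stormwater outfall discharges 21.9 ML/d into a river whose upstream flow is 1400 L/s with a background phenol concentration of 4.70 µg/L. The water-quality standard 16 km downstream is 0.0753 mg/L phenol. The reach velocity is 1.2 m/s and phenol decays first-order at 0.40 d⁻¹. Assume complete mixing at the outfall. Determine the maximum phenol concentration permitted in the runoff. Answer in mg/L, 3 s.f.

0.497 mg/L

21.9 ML/d = 0.2535 m³/s.
1400 L/s = 1.4 m³/s.
4.70 µg/L = 0.0047 mg/L.
Travel time to the compliance point: t = 1.6e+04/1.2 = 1.333e+04 s = 0.1543 d; decay factor exp(−0.40·0.1543) = 0.9401.
So the concentration just after mixing may be at most 0.0753/0.9401 = 0.08009 mg/L.
Mass balance: 0.08009·1.653 = 0.2535·Cₑ + 1.4·0.0047.
Cₑ = (0.1324 − 0.00658) / 0.2535 = 0.4965 mg/L.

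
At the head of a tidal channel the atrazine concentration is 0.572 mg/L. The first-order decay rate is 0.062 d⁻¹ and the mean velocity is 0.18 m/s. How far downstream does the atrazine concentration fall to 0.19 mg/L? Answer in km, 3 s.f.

From C = C₀·e^(−kt), t = ln(C₀/C)/k = ln(0.572/0.19)/0.062 = 1.102/0.062 = 17.78 d.
Distance = v·t = 0.18 m/s × 1.536e+06 s = 2.765e+05 m = 276.5 km.

276 km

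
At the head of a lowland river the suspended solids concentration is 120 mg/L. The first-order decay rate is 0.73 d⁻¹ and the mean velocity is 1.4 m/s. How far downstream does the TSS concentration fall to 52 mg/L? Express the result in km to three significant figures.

From C = C₀·e^(−kt), t = ln(C₀/C)/k = ln(120/52)/0.73 = 0.8362/0.73 = 1.146 d.
Distance = v·t = 1.4 m/s × 9.898e+04 s = 1.386e+05 m = 138.6 km.

139 km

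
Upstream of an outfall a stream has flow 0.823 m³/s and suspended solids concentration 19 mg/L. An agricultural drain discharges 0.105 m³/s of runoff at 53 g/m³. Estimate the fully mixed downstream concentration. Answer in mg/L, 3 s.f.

Conservation of mass across the mixing zone: C = (0.105·53 + 0.823·19) / (0.105 + 0.823) = 21.2/0.928 = 22.85 mg/L.

22.8 mg/L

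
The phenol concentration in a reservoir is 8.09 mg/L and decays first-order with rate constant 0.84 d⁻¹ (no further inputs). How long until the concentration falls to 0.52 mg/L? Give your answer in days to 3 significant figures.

3.27 d

t = ln(C₀/C)/k = ln(8.09/0.52)/0.84 = 2.745/0.84 = 3.267 d.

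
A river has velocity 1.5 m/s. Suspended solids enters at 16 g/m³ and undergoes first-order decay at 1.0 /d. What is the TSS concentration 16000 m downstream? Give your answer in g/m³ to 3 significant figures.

14.1 g/m³

Travel time t = 16000 m / 1.5 m/s = 1.6e+04/1.5 = 1.067e+04 s = 0.1235 d.
First-order decay: C = 16·exp(−1.0·0.1235) = 16·0.8839 = 14.14 g/m³.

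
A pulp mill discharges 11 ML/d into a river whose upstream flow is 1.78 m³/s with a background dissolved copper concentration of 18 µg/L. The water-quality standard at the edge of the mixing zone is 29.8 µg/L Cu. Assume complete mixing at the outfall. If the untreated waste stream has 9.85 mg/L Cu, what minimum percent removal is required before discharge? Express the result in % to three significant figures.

98.0 %

11 ML/d = 0.1273 m³/s.
18 µg/L = 0.018 mg/L.
29.8 µg/L = 0.0298 mg/L.
Mass balance: 0.0298·1.907 = 0.1273·Cₑ + 1.78·0.018.
Cₑ = (0.05684 − 0.03204) / 0.1273 = 0.1948 mg/L.
Required removal = 1 − 0.1948/9.85 = 98.02 %.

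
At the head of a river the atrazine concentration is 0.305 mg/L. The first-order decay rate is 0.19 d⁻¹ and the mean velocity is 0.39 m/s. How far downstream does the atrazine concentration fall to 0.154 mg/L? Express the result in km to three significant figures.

From C = C₀·e^(−kt), t = ln(C₀/C)/k = ln(0.305/0.154)/0.19 = 0.6834/0.19 = 3.597 d.
Distance = v·t = 0.39 m/s × 3.107e+05 s = 1.212e+05 m = 121.2 km.

121 km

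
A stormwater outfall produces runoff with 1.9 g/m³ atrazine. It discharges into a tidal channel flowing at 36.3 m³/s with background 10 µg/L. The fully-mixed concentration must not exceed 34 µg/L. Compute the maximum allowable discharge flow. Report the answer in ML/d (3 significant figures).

40.3 ML/d

10 µg/L = 0.01 mg/L.
34 µg/L = 0.034 mg/L.
Mass balance at complete mixing: C_std·(Q_w + Q_r) = Q_w·C_e + Q_r·C_b.
Rearranging, Q_w = Q_r·(C_std − C_b)/(C_e − C_std) = 36.3·(0.034 − 0.01) / (1.9 − 0.034) = 0.4669 m³/s.
= 40.34 ML/d.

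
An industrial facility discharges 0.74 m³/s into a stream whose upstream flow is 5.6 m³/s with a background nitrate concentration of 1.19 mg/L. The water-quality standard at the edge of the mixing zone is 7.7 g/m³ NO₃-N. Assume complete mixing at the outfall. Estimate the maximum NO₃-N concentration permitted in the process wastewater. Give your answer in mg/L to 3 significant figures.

Mass balance: 7.7·6.34 = 0.74·Cₑ + 5.6·1.19.
Cₑ = (48.82 − 6.664) / 0.74 = 56.96 mg/L.

57.0 mg/L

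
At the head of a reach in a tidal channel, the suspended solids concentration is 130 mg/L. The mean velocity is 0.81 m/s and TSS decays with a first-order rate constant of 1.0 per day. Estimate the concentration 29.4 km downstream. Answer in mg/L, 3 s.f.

85.4 mg/L

Travel time t = 29.4 km / 0.81 m/s = 2.94e+04/0.81 = 3.63e+04 s = 0.4201 d.
First-order decay: C = 130·exp(−1.0·0.4201) = 130·0.657 = 85.41 mg/L.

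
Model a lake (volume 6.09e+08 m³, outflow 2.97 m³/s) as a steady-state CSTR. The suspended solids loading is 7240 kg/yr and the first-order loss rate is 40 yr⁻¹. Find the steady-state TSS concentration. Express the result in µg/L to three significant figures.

Outflow Q = 2.97 m³/s × 3.156e+07 s/yr = 9.373e+07 m³/yr.
Steady-state CSTR mass balance: W = Q·C + k·V·C, so C = W/(Q + kV).
Q + kV = 9.373e+07 + 40·6.09e+08 = 2.445e+10 m³/yr.
C = 7240/2.445e+10 = 2.961e-07 kg/m³ = 0.0002961 mg/L = 0.2961 µg/L.

0.296 µg/L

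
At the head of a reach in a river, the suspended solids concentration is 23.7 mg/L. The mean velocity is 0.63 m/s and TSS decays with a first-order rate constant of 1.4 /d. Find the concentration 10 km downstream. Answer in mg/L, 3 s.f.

Travel time t = 10 km / 0.63 m/s = 1e+04/0.63 = 1.587e+04 s = 0.1837 d.
First-order decay: C = 23.7·exp(−1.4·0.1837) = 23.7·0.7732 = 18.33 mg/L.

18.3 mg/L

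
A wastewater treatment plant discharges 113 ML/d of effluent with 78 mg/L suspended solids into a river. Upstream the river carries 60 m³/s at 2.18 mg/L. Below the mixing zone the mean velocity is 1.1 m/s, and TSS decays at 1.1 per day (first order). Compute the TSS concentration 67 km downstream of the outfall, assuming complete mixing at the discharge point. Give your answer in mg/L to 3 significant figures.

113 ML/d = 1.308 m³/s.
After complete mixing, C₀ = (1.308·78 + 60·2.18) / 61.31 = 3.797 mg/L.
Travel time t = 6.7e+04 m / 1.1 m/s = 6.091e+04 s = 0.705 d.
C = 3.797·exp(−1.1·0.705) = 3.797·0.4605 = 1.749 mg/L.

1.75 mg/L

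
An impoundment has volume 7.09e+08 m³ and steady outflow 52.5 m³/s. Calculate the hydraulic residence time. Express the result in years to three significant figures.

0.428 yr

Q = 52.5 m³/s × 3.156e+07 s/yr = 1.657e+09 m³/yr.
Hydraulic residence time τ = V/Q = 7.09e+08/1.657e+09 = 0.4279 yr.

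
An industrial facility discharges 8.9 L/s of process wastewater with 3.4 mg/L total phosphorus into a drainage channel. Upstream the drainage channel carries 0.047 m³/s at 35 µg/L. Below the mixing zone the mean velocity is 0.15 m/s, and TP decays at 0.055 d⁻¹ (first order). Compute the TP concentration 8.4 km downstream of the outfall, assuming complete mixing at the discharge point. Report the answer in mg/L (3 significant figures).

8.9 L/s = 0.0089 m³/s.
35 µg/L = 0.035 mg/L.
After complete mixing, C₀ = (0.0089·3.4 + 0.047·0.035) / 0.0559 = 0.5708 mg/L.
Travel time t = 8400 m / 0.15 m/s = 5.6e+04 s = 0.6481 d.
C = 0.5708·exp(−0.055·0.6481) = 0.5708·0.965 = 0.5508 mg/L.

0.551 mg/L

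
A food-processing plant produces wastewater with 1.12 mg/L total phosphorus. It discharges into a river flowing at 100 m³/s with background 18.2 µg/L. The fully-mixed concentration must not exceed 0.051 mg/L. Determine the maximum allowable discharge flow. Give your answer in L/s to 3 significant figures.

18.2 µg/L = 0.0182 mg/L.
Mass balance at complete mixing: C_std·(Q_w + Q_r) = Q_w·C_e + Q_r·C_b.
Rearranging, Q_w = Q_r·(C_std − C_b)/(C_e − C_std) = 100·(0.051 − 0.0182) / (1.12 − 0.051) = 3.068 m³/s.
= 3068 L/s.

3070 L/s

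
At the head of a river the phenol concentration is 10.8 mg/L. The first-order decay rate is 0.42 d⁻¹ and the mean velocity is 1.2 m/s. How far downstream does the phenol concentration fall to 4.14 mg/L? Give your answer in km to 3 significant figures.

From C = C₀·e^(−kt), t = ln(C₀/C)/k = ln(10.8/4.14)/0.42 = 0.9589/0.42 = 2.283 d.
Distance = v·t = 1.2 m/s × 1.972e+05 s = 2.367e+05 m = 236.7 km.

237 km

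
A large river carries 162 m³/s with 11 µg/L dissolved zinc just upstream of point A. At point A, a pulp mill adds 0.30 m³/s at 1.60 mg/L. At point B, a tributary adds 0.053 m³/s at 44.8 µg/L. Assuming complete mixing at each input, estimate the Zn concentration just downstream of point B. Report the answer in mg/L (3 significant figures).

11 µg/L = 0.011 mg/L.
After input A: C = (162·0.011 + 0.3·1.6) / 162.3 = 0.01394 mg/L.
44.8 µg/L = 0.0448 mg/L.
After input B: C = (162.3·0.01394 + 0.053·0.0448) / 162.4 = 0.01395 mg/L.

0.0139 mg/L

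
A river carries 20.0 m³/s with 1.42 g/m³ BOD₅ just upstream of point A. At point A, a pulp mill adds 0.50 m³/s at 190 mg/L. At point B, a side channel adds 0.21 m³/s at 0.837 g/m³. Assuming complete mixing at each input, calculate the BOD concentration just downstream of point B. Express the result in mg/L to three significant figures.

5.97 mg/L

After input A: C = (20·1.42 + 0.5·190) / 20.5 = 6.02 mg/L.
After input B: C = (20.5·6.02 + 0.21·0.837) / 20.71 = 5.967 mg/L.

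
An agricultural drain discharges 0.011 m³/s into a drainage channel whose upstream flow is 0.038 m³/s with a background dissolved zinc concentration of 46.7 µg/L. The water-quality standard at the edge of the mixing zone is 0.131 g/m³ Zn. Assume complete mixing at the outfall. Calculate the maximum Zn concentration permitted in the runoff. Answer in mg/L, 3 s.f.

46.7 µg/L = 0.0467 mg/L.
Mass balance: 0.131·0.049 = 0.011·Cₑ + 0.038·0.0467.
Cₑ = (0.006419 − 0.001775) / 0.011 = 0.4222 mg/L.

0.422 mg/L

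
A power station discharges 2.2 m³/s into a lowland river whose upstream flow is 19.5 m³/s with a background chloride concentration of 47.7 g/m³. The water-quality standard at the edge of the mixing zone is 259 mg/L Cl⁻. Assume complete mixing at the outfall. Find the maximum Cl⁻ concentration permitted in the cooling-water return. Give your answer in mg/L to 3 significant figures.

Mass balance: 259·21.7 = 2.2·Cₑ + 19.5·47.7.
Cₑ = (5620 − 930.2) / 2.2 = 2132 mg/L.

2130 mg/L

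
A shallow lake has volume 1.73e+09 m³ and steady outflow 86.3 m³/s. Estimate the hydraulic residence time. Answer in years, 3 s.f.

0.635 yr

Q = 86.3 m³/s × 3.156e+07 s/yr = 2.723e+09 m³/yr.
Hydraulic residence time τ = V/Q = 1.73e+09/2.723e+09 = 0.6352 yr.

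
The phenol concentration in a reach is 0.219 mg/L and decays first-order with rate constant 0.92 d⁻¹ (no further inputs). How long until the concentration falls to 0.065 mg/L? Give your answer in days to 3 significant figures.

1.32 d

t = ln(C₀/C)/k = ln(0.219/0.065)/0.92 = 1.215/0.92 = 1.32 d.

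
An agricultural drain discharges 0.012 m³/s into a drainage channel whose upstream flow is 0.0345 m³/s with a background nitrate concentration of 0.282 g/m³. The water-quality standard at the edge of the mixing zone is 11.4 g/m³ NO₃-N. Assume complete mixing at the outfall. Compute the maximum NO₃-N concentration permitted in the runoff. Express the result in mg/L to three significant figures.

Mass balance: 11.4·0.0465 = 0.012·Cₑ + 0.0345·0.282.
Cₑ = (0.5301 − 0.009729) / 0.012 = 43.36 mg/L.

43.4 mg/L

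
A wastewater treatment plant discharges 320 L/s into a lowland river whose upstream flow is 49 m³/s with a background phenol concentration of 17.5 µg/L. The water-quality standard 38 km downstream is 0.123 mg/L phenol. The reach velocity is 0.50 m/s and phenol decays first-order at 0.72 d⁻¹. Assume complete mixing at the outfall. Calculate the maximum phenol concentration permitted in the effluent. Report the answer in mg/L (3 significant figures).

33.0 mg/L

320 L/s = 0.32 m³/s.
17.5 µg/L = 0.0175 mg/L.
Travel time to the compliance point: t = 3.8e+04/0.50 = 7.6e+04 s = 0.8796 d; decay factor exp(−0.72·0.8796) = 0.5308.
So the concentration just after mixing may be at most 0.123/0.5308 = 0.2317 mg/L.
Mass balance: 0.2317·49.32 = 0.32·Cₑ + 49·0.0175.
Cₑ = (11.43 − 0.8575) / 0.32 = 33.03 mg/L.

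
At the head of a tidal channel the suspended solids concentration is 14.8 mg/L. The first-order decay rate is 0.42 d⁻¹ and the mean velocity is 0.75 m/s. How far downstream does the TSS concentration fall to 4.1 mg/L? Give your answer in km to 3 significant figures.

From C = C₀·e^(−kt), t = ln(C₀/C)/k = ln(14.8/4.1)/0.42 = 1.284/0.42 = 3.056 d.
Distance = v·t = 0.75 m/s × 2.641e+05 s = 1.98e+05 m = 198 km.

198 km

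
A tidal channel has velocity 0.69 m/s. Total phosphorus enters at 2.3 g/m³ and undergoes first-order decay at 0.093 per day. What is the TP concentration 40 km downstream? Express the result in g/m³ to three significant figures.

Travel time t = 40 km / 0.69 m/s = 4e+04/0.69 = 5.797e+04 s = 0.671 d.
First-order decay: C = 2.3·exp(−0.093·0.671) = 2.3·0.9395 = 2.161 g/m³.

2.16 g/m³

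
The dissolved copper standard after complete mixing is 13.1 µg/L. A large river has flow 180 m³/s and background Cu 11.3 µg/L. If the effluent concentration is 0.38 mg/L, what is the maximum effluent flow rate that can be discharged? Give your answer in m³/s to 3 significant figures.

11.3 µg/L = 0.0113 mg/L.
13.1 µg/L = 0.0131 mg/L.
Mass balance at complete mixing: C_std·(Q_w + Q_r) = Q_w·C_e + Q_r·C_b.
Rearranging, Q_w = Q_r·(C_std − C_b)/(C_e − C_std) = 180·(0.0131 − 0.0113) / (0.38 − 0.0131) = 0.8831 m³/s.

0.883 m³/s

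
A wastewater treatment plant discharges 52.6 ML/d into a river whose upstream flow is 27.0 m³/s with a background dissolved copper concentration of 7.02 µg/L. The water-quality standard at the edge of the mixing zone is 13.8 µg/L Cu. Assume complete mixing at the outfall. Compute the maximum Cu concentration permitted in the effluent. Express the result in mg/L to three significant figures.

52.6 ML/d = 0.6088 m³/s.
7.02 µg/L = 0.00702 mg/L.
13.8 µg/L = 0.0138 mg/L.
Mass balance: 0.0138·27.61 = 0.6088·Cₑ + 27·0.00702.
Cₑ = (0.381 − 0.1895) / 0.6088 = 0.3145 mg/L.

0.314 mg/L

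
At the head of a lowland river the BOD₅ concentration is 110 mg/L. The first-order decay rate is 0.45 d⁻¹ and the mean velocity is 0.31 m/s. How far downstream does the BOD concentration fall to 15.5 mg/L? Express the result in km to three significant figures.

From C = C₀·e^(−kt), t = ln(C₀/C)/k = ln(110/15.5)/0.45 = 1.96/0.45 = 4.355 d.
Distance = v·t = 0.31 m/s × 3.763e+05 s = 1.166e+05 m = 116.6 km.

117 km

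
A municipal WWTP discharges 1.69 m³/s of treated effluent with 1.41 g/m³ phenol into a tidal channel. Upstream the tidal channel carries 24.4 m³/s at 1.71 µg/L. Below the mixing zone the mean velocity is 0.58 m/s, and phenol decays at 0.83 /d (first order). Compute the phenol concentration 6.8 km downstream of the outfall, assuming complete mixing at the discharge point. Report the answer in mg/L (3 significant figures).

0.0830 mg/L

1.71 µg/L = 0.00171 mg/L.
After complete mixing, C₀ = (1.69·1.41 + 24.4·0.00171) / 26.09 = 0.09293 mg/L.
Travel time t = 6800 m / 0.58 m/s = 1.172e+04 s = 0.1357 d.
C = 0.09293·exp(−0.83·0.1357) = 0.09293·0.8935 = 0.08303 mg/L.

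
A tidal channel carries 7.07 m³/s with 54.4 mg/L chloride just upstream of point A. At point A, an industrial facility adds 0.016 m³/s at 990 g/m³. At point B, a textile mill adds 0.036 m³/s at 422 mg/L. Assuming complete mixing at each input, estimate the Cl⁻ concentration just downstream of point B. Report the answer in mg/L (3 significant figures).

After input A: C = (7.07·54.4 + 0.016·990) / 7.086 = 56.51 mg/L.
After input B: C = (7.086·56.51 + 0.036·422) / 7.122 = 58.36 mg/L.

58.4 mg/L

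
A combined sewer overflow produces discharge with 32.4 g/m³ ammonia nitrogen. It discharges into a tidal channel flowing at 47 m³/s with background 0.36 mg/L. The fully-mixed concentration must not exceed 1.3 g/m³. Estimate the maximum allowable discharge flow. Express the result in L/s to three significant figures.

Mass balance at complete mixing: C_std·(Q_w + Q_r) = Q_w·C_e + Q_r·C_b.
Rearranging, Q_w = Q_r·(C_std − C_b)/(C_e − C_std) = 47·(1.3 − 0.36) / (32.4 − 1.3) = 1.421 m³/s.
= 1421 L/s.

1420 L/s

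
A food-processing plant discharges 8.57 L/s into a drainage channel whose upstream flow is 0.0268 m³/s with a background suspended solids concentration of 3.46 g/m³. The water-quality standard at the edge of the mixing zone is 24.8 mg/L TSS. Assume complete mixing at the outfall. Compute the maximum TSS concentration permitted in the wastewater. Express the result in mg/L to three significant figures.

8.57 L/s = 0.00857 m³/s.
Mass balance: 24.8·0.03537 = 0.00857·Cₑ + 0.0268·3.46.
Cₑ = (0.8772 − 0.09273) / 0.00857 = 91.53 mg/L.

91.5 mg/L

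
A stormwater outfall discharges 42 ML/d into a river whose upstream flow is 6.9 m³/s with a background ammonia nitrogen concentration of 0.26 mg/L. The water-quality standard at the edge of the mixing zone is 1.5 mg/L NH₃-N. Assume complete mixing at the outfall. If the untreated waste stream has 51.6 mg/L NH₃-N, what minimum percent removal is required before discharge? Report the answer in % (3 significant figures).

63.0 %

42 ML/d = 0.4861 m³/s.
Mass balance: 1.5·7.386 = 0.4861·Cₑ + 6.9·0.26.
Cₑ = (11.08 − 1.794) / 0.4861 = 19.1 mg/L.
Required removal = 1 − 19.1/51.6 = 62.98 %.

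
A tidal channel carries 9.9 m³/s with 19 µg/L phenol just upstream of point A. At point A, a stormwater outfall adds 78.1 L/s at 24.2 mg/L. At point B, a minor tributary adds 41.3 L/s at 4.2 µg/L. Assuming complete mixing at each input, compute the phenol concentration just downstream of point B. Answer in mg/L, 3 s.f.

19 µg/L = 0.019 mg/L.
78.1 L/s = 0.0781 m³/s.
After input A: C = (9.9·0.019 + 0.0781·24.2) / 9.978 = 0.2083 mg/L.
41.3 L/s = 0.0413 m³/s.
4.2 µg/L = 0.0042 mg/L.
After input B: C = (9.978·0.2083 + 0.0413·0.0042) / 10.02 = 0.2074 mg/L.

0.207 mg/L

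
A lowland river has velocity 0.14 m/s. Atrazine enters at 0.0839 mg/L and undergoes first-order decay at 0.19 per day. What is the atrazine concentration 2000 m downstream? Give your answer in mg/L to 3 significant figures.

0.0813 mg/L

Travel time t = 2000 m / 0.14 m/s = 2000/0.14 = 1.429e+04 s = 0.1653 d.
First-order decay: C = 0.0839·exp(−0.19·0.1653) = 0.0839·0.9691 = 0.08131 mg/L.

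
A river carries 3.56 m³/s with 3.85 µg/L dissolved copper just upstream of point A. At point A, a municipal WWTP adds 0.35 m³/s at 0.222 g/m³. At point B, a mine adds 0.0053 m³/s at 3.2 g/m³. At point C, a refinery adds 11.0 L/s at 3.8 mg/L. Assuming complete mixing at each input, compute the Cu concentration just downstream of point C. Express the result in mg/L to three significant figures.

3.85 µg/L = 0.00385 mg/L.
After input A: C = (3.56·0.00385 + 0.35·0.222) / 3.91 = 0.02338 mg/L.
After input B: C = (3.91·0.02338 + 0.0053·3.2) / 3.915 = 0.02768 mg/L.
11.0 L/s = 0.011 m³/s.
After input C: C = (3.915·0.02768 + 0.011·3.8) / 3.926 = 0.03825 mg/L.

0.0382 mg/L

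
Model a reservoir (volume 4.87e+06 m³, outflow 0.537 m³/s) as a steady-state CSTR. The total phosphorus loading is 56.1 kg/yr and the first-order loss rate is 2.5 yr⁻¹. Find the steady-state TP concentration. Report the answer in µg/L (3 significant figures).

Outflow Q = 0.537 m³/s × 3.156e+07 s/yr = 1.695e+07 m³/yr.
Steady-state CSTR mass balance: W = Q·C + k·V·C, so C = W/(Q + kV).
Q + kV = 1.695e+07 + 2.5·4.87e+06 = 2.912e+07 m³/yr.
C = 56.1/2.912e+07 = 1.926e-06 kg/m³ = 0.001926 mg/L = 1.926 µg/L.

1.93 µg/L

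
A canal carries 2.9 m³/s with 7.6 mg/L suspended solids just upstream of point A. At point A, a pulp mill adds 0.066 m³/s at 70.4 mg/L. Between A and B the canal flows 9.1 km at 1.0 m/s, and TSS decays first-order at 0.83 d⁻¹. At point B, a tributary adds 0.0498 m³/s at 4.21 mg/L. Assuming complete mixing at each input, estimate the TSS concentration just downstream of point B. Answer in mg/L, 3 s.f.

8.18 mg/L

After input A: C = (2.9·7.6 + 0.066·70.4) / 2.966 = 8.997 mg/L.
Over the 9.1 km reach to input B (t = 9100 s = 0.1053 d), decay gives C = 8.997·exp(−0.83·0.1053) = 8.244 mg/L.
After input B: C = (2.966·8.244 + 0.0498·4.21) / 3.016 = 8.178 mg/L.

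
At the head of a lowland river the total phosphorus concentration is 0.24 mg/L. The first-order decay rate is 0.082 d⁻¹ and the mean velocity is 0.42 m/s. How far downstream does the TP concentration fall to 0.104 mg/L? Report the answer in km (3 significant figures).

From C = C₀·e^(−kt), t = ln(C₀/C)/k = ln(0.24/0.104)/0.082 = 0.8362/0.082 = 10.2 d.
Distance = v·t = 0.42 m/s × 8.811e+05 s = 3.701e+05 m = 370.1 km.

370 km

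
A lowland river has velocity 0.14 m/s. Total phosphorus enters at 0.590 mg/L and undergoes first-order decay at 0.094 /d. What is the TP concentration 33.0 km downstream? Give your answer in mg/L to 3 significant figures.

Travel time t = 33.0 km / 0.14 m/s = 3.3e+04/0.14 = 2.357e+05 s = 2.728 d.
First-order decay: C = 0.590·exp(−0.094·2.728) = 0.590·0.7738 = 0.4565 mg/L.

0.457 mg/L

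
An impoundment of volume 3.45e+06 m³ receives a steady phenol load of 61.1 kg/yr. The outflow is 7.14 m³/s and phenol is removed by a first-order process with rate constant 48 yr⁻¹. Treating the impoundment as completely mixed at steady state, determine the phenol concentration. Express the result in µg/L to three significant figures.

0.156 µg/L

Outflow Q = 7.14 m³/s × 3.156e+07 s/yr = 2.253e+08 m³/yr.
Steady-state CSTR mass balance: W = Q·C + k·V·C, so C = W/(Q + kV).
Q + kV = 2.253e+08 + 48·3.45e+06 = 3.909e+08 m³/yr.
C = 61.1/3.909e+08 = 1.563e-07 kg/m³ = 0.0001563 mg/L = 0.1563 µg/L.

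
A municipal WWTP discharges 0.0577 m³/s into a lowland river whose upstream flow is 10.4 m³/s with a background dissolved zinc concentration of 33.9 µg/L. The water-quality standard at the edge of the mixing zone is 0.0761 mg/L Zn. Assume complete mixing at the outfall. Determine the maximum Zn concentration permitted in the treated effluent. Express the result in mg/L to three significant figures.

7.68 mg/L

33.9 µg/L = 0.0339 mg/L.
Mass balance: 0.0761·10.46 = 0.0577·Cₑ + 10.4·0.0339.
Cₑ = (0.7958 − 0.3526) / 0.0577 = 7.682 mg/L.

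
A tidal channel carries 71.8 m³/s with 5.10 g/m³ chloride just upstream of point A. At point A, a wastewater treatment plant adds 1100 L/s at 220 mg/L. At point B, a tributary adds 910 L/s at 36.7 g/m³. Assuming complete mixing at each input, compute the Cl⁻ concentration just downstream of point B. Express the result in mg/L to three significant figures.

8.69 mg/L

1100 L/s = 1.1 m³/s.
After input A: C = (71.8·5.1 + 1.1·220) / 72.9 = 8.343 mg/L.
910 L/s = 0.91 m³/s.
After input B: C = (72.9·8.343 + 0.91·36.7) / 73.81 = 8.692 mg/L.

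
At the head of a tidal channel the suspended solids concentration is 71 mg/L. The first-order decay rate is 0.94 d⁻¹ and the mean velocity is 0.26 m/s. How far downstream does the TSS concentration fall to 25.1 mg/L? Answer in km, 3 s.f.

24.8 km

From C = C₀·e^(−kt), t = ln(C₀/C)/k = ln(71/25.1)/0.94 = 1.04/0.94 = 1.106 d.
Distance = v·t = 0.26 m/s × 9.557e+04 s = 2.485e+04 m = 24.85 km.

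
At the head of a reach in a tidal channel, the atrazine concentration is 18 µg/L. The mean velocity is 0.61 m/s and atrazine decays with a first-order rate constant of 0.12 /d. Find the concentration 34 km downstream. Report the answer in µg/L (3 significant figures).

16.7 µg/L

Travel time t = 34 km / 0.61 m/s = 3.4e+04/0.61 = 5.574e+04 s = 0.6451 d.
First-order decay: C = 18·exp(−0.12·0.6451) = 18·0.9255 = 16.66 µg/L.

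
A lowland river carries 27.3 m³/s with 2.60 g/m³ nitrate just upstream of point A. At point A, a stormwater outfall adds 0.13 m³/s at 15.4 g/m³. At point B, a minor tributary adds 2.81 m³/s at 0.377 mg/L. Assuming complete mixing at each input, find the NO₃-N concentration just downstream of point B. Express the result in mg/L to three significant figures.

After input A: C = (27.3·2.6 + 0.13·15.4) / 27.43 = 2.661 mg/L.
After input B: C = (27.43·2.661 + 2.81·0.377) / 30.24 = 2.448 mg/L.

2.45 mg/L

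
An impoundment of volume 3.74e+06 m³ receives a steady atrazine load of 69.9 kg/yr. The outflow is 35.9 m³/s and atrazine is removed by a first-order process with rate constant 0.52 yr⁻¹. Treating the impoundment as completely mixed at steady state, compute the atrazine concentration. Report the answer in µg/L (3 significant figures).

0.0616 µg/L

Outflow Q = 35.9 m³/s × 3.156e+07 s/yr = 1.133e+09 m³/yr.
Steady-state CSTR mass balance: W = Q·C + k·V·C, so C = W/(Q + kV).
Q + kV = 1.133e+09 + 0.52·3.74e+06 = 1.135e+09 m³/yr.
C = 69.9/1.135e+09 = 6.159e-08 kg/m³ = 6.159e-05 mg/L = 0.06159 µg/L.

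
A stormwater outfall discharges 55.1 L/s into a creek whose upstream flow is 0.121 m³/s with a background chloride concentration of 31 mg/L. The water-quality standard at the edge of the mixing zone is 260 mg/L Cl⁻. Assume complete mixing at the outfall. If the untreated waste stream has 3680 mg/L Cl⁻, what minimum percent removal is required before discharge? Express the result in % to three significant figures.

79.3 %

55.1 L/s = 0.0551 m³/s.
Mass balance: 260·0.1761 = 0.0551·Cₑ + 0.121·31.
Cₑ = (45.79 − 3.751) / 0.0551 = 762.9 mg/L.
Required removal = 1 − 762.9/3680 = 79.27 %.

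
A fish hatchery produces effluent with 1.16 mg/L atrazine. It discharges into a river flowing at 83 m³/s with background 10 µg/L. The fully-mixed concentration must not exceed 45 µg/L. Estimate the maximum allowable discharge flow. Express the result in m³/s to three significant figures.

2.61 m³/s

10 µg/L = 0.01 mg/L.
45 µg/L = 0.045 mg/L.
Mass balance at complete mixing: C_std·(Q_w + Q_r) = Q_w·C_e + Q_r·C_b.
Rearranging, Q_w = Q_r·(C_std − C_b)/(C_e − C_std) = 83·(0.045 − 0.01) / (1.16 − 0.045) = 2.605 m³/s.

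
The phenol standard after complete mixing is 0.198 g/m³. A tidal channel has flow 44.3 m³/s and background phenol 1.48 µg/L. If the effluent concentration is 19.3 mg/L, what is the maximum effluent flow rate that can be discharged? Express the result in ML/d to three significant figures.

1.48 µg/L = 0.00148 mg/L.
Mass balance at complete mixing: C_std·(Q_w + Q_r) = Q_w·C_e + Q_r·C_b.
Rearranging, Q_w = Q_r·(C_std − C_b)/(C_e − C_std) = 44.3·(0.198 − 0.00148) / (19.3 − 0.198) = 0.4558 m³/s.
= 39.38 ML/d.

39.4 ML/d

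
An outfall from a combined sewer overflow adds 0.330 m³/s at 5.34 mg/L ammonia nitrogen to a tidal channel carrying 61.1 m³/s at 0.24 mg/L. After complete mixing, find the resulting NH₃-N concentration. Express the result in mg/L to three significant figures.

0.267 mg/L

Conservation of mass across the mixing zone: C = (0.33·5.34 + 61.1·0.24) / (0.33 + 61.1) = 16.43/61.43 = 0.2674 mg/L.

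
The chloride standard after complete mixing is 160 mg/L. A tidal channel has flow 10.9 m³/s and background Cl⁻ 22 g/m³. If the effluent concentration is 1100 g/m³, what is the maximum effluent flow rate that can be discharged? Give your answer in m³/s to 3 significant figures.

1.60 m³/s

Mass balance at complete mixing: C_std·(Q_w + Q_r) = Q_w·C_e + Q_r·C_b.
Rearranging, Q_w = Q_r·(C_std − C_b)/(C_e − C_std) = 10.9·(160 − 22) / (1100 − 160) = 1.6 m³/s.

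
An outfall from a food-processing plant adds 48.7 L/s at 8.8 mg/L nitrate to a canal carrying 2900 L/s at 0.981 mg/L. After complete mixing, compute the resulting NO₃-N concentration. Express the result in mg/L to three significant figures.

48.7 L/s = 0.0487 m³/s.
2900 L/s = 2.9 m³/s.
Flow-weighted mixing gives C = (0.0487·8.8 + 2.9·0.981) / (0.0487 + 2.9) = 3.273/2.949 = 1.11 mg/L.

1.11 mg/L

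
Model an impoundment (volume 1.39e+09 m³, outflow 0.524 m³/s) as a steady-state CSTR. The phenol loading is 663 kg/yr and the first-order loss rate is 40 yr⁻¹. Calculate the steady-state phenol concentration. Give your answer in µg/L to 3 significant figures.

Outflow Q = 0.524 m³/s × 3.156e+07 s/yr = 1.654e+07 m³/yr.
Steady-state CSTR mass balance: W = Q·C + k·V·C, so C = W/(Q + kV).
Q + kV = 1.654e+07 + 40·1.39e+09 = 5.562e+10 m³/yr.
C = 663/5.562e+10 = 1.192e-08 kg/m³ = 1.192e-05 mg/L = 0.01192 µg/L.

0.0119 µg/L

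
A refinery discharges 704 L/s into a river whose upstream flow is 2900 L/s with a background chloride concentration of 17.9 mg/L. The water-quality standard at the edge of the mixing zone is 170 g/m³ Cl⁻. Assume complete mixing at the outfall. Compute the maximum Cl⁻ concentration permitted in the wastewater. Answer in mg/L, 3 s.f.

704 L/s = 0.704 m³/s.
2900 L/s = 2.9 m³/s.
Mass balance: 170·3.604 = 0.704·Cₑ + 2.9·17.9.
Cₑ = (612.7 − 51.91) / 0.704 = 796.5 mg/L.

797 mg/L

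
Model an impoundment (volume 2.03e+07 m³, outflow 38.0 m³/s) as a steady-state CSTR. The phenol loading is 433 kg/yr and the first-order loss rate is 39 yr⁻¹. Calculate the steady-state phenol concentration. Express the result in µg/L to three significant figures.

Outflow Q = 38.0 m³/s × 3.156e+07 s/yr = 1.199e+09 m³/yr.
Steady-state CSTR mass balance: W = Q·C + k·V·C, so C = W/(Q + kV).
Q + kV = 1.199e+09 + 39·2.03e+07 = 1.991e+09 m³/yr.
C = 433/1.991e+09 = 2.175e-07 kg/m³ = 0.0002175 mg/L = 0.2175 µg/L.

0.217 µg/L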